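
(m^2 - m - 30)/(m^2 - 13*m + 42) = (m + 5)/(m - 7)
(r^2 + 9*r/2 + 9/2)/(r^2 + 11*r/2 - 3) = (2*r^2 + 9*r + 9)/(2*r^2 + 11*r - 6)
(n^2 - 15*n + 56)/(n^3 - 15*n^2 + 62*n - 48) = (n - 7)/(n^2 - 7*n + 6)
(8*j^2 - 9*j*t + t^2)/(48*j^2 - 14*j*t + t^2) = (-j + t)/(-6*j + t)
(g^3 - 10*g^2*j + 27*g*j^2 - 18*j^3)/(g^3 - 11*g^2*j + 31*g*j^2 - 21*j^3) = (g - 6*j)/(g - 7*j)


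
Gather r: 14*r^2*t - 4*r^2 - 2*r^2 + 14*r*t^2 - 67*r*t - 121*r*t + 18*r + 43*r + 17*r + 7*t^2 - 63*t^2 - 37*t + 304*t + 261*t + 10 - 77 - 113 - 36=r^2*(14*t - 6) + r*(14*t^2 - 188*t + 78) - 56*t^2 + 528*t - 216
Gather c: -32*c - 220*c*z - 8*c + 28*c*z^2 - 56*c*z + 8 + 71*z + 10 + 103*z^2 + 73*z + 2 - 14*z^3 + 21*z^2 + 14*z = c*(28*z^2 - 276*z - 40) - 14*z^3 + 124*z^2 + 158*z + 20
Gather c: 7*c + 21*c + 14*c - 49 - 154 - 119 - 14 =42*c - 336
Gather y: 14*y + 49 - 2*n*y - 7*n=-7*n + y*(14 - 2*n) + 49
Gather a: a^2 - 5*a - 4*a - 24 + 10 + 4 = a^2 - 9*a - 10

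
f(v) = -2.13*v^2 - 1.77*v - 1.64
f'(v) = -4.26*v - 1.77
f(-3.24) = -18.27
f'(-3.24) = 12.03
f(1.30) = -7.54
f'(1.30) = -7.31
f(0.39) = -2.65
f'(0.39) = -3.43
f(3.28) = -30.36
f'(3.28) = -15.74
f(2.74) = -22.48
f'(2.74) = -13.44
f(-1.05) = -2.13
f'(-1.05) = 2.70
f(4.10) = -44.70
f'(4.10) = -19.24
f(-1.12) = -2.33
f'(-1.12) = 3.00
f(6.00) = -88.94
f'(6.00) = -27.33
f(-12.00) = -287.12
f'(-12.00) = 49.35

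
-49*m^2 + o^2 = (-7*m + o)*(7*m + o)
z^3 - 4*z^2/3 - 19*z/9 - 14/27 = (z - 7/3)*(z + 1/3)*(z + 2/3)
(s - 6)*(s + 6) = s^2 - 36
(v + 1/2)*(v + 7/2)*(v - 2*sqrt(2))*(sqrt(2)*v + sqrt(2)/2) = sqrt(2)*v^4 - 4*v^3 + 9*sqrt(2)*v^3/2 - 18*v^2 + 15*sqrt(2)*v^2/4 - 15*v + 7*sqrt(2)*v/8 - 7/2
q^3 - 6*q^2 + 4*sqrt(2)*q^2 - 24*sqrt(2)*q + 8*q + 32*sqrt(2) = (q - 4)*(q - 2)*(q + 4*sqrt(2))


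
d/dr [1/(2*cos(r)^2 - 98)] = sin(r)*cos(r)/(cos(r)^2 - 49)^2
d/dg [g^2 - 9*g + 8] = 2*g - 9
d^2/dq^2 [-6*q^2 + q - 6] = -12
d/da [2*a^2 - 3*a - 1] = 4*a - 3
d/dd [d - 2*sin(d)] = 1 - 2*cos(d)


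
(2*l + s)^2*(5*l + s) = 20*l^3 + 24*l^2*s + 9*l*s^2 + s^3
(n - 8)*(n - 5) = n^2 - 13*n + 40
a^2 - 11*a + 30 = (a - 6)*(a - 5)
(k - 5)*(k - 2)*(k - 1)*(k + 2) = k^4 - 6*k^3 + k^2 + 24*k - 20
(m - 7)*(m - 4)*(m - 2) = m^3 - 13*m^2 + 50*m - 56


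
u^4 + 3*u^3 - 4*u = u*(u - 1)*(u + 2)^2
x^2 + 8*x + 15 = (x + 3)*(x + 5)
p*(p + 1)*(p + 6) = p^3 + 7*p^2 + 6*p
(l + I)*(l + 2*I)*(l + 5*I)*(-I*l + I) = -I*l^4 + 8*l^3 + I*l^3 - 8*l^2 + 17*I*l^2 - 10*l - 17*I*l + 10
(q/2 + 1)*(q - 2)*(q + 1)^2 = q^4/2 + q^3 - 3*q^2/2 - 4*q - 2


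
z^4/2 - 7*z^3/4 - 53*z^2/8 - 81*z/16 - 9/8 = (z/2 + 1/4)*(z - 6)*(z + 1/2)*(z + 3/2)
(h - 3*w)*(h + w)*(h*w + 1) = h^3*w - 2*h^2*w^2 + h^2 - 3*h*w^3 - 2*h*w - 3*w^2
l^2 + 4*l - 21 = (l - 3)*(l + 7)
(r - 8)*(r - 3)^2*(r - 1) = r^4 - 15*r^3 + 71*r^2 - 129*r + 72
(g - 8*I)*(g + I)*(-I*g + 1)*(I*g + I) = g^4 + g^3 - 6*I*g^3 + 15*g^2 - 6*I*g^2 + 15*g + 8*I*g + 8*I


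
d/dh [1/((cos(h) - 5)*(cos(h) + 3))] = 2*(cos(h) - 1)*sin(h)/((cos(h) - 5)^2*(cos(h) + 3)^2)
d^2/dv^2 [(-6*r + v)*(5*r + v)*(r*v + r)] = 2*r*(-r + 3*v + 1)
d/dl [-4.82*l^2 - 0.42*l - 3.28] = -9.64*l - 0.42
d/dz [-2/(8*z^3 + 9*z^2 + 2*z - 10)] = 4*(12*z^2 + 9*z + 1)/(8*z^3 + 9*z^2 + 2*z - 10)^2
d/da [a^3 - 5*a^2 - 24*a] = 3*a^2 - 10*a - 24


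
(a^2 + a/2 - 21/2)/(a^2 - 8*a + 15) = (a + 7/2)/(a - 5)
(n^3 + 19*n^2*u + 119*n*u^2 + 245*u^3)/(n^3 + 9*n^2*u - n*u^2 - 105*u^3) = (-n - 7*u)/(-n + 3*u)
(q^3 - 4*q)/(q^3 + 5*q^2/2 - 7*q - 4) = 2*q*(q + 2)/(2*q^2 + 9*q + 4)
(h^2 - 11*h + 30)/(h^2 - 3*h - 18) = (h - 5)/(h + 3)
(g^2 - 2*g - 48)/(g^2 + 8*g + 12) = (g - 8)/(g + 2)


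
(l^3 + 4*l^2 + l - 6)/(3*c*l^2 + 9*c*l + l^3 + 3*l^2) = (l^2 + l - 2)/(l*(3*c + l))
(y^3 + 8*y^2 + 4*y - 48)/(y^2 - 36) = (y^2 + 2*y - 8)/(y - 6)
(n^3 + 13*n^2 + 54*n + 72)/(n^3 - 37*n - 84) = (n + 6)/(n - 7)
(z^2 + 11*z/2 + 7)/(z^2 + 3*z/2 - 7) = (z + 2)/(z - 2)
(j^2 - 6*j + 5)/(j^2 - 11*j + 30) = (j - 1)/(j - 6)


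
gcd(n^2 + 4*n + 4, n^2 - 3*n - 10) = n + 2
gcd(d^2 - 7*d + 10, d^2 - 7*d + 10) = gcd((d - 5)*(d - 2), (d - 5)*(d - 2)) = d^2 - 7*d + 10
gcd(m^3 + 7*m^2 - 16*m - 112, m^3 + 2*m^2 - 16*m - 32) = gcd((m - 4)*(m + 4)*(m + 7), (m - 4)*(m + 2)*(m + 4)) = m^2 - 16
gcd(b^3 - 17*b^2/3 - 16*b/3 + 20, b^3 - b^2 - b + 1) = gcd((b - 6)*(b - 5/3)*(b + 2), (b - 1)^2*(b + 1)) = 1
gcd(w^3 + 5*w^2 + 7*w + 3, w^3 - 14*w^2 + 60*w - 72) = 1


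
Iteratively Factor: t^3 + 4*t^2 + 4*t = (t + 2)*(t^2 + 2*t) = t*(t + 2)*(t + 2)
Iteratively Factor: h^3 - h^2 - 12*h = (h)*(h^2 - h - 12) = h*(h - 4)*(h + 3)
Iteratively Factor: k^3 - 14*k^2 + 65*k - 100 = (k - 4)*(k^2 - 10*k + 25) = (k - 5)*(k - 4)*(k - 5)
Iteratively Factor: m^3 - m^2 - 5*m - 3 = (m - 3)*(m^2 + 2*m + 1) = (m - 3)*(m + 1)*(m + 1)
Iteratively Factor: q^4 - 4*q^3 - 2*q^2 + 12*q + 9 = (q - 3)*(q^3 - q^2 - 5*q - 3) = (q - 3)^2*(q^2 + 2*q + 1) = (q - 3)^2*(q + 1)*(q + 1)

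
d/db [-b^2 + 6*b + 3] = 6 - 2*b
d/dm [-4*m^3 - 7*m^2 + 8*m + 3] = -12*m^2 - 14*m + 8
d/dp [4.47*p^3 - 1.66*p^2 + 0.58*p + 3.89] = 13.41*p^2 - 3.32*p + 0.58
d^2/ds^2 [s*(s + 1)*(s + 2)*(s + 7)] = 12*s^2 + 60*s + 46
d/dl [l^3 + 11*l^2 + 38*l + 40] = 3*l^2 + 22*l + 38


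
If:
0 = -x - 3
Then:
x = -3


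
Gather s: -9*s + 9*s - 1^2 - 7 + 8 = 0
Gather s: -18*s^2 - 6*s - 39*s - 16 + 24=-18*s^2 - 45*s + 8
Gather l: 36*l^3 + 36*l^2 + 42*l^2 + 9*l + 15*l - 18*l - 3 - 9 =36*l^3 + 78*l^2 + 6*l - 12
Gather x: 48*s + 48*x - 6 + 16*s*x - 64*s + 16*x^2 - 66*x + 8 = -16*s + 16*x^2 + x*(16*s - 18) + 2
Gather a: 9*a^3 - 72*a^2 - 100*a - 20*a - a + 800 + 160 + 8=9*a^3 - 72*a^2 - 121*a + 968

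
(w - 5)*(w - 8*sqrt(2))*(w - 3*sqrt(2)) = w^3 - 11*sqrt(2)*w^2 - 5*w^2 + 48*w + 55*sqrt(2)*w - 240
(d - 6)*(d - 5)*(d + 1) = d^3 - 10*d^2 + 19*d + 30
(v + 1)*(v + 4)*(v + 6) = v^3 + 11*v^2 + 34*v + 24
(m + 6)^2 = m^2 + 12*m + 36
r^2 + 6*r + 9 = (r + 3)^2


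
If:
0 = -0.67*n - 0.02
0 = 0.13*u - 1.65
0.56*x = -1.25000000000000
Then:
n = -0.03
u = 12.69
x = -2.23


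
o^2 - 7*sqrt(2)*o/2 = o*(o - 7*sqrt(2)/2)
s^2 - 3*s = s*(s - 3)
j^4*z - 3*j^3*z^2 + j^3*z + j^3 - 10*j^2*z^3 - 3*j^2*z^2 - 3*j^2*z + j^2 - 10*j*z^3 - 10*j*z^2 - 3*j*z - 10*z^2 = (j + 1)*(j - 5*z)*(j + 2*z)*(j*z + 1)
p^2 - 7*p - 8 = (p - 8)*(p + 1)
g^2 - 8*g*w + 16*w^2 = (g - 4*w)^2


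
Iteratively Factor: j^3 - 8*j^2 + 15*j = (j - 3)*(j^2 - 5*j) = (j - 5)*(j - 3)*(j)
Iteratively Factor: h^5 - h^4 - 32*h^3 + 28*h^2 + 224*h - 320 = (h - 5)*(h^4 + 4*h^3 - 12*h^2 - 32*h + 64) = (h - 5)*(h + 4)*(h^3 - 12*h + 16) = (h - 5)*(h - 2)*(h + 4)*(h^2 + 2*h - 8) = (h - 5)*(h - 2)*(h + 4)^2*(h - 2)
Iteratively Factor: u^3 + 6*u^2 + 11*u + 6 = (u + 1)*(u^2 + 5*u + 6) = (u + 1)*(u + 3)*(u + 2)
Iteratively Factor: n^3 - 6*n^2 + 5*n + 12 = (n - 3)*(n^2 - 3*n - 4) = (n - 3)*(n + 1)*(n - 4)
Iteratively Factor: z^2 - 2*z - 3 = (z + 1)*(z - 3)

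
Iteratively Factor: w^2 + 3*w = (w + 3)*(w)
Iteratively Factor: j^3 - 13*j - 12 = (j - 4)*(j^2 + 4*j + 3) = (j - 4)*(j + 3)*(j + 1)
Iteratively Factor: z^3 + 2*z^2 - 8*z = (z - 2)*(z^2 + 4*z) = z*(z - 2)*(z + 4)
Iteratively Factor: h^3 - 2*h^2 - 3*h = (h + 1)*(h^2 - 3*h) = (h - 3)*(h + 1)*(h)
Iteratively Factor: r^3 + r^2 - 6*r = (r)*(r^2 + r - 6) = r*(r - 2)*(r + 3)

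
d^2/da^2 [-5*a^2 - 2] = -10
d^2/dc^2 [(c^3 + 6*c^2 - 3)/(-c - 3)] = 2*(-c^3 - 9*c^2 - 27*c - 51)/(c^3 + 9*c^2 + 27*c + 27)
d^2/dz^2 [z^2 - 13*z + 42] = 2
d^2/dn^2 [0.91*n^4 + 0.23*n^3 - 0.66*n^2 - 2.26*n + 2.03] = 10.92*n^2 + 1.38*n - 1.32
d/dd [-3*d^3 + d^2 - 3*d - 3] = -9*d^2 + 2*d - 3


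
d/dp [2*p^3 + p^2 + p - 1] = 6*p^2 + 2*p + 1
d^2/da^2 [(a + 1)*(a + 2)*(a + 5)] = 6*a + 16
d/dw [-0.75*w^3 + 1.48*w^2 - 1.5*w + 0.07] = -2.25*w^2 + 2.96*w - 1.5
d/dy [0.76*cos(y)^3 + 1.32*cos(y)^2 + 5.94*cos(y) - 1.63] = (2.28*sin(y)^2 - 2.64*cos(y) - 8.22)*sin(y)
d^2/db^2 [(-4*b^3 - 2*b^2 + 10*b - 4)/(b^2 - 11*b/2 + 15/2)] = 16*(-92*b^3 + 528*b^2 - 834*b + 209)/(8*b^6 - 132*b^5 + 906*b^4 - 3311*b^3 + 6795*b^2 - 7425*b + 3375)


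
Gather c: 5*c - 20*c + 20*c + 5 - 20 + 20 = 5*c + 5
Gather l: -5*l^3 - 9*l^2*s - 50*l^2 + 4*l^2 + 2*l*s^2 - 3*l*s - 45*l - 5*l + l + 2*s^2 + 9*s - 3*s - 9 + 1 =-5*l^3 + l^2*(-9*s - 46) + l*(2*s^2 - 3*s - 49) + 2*s^2 + 6*s - 8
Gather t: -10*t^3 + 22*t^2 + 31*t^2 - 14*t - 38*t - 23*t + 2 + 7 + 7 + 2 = -10*t^3 + 53*t^2 - 75*t + 18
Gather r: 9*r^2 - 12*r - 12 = 9*r^2 - 12*r - 12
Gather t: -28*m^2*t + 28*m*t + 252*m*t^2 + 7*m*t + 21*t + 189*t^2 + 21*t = t^2*(252*m + 189) + t*(-28*m^2 + 35*m + 42)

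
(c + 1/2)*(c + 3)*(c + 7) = c^3 + 21*c^2/2 + 26*c + 21/2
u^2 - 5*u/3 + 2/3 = (u - 1)*(u - 2/3)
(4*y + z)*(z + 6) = 4*y*z + 24*y + z^2 + 6*z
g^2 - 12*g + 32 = (g - 8)*(g - 4)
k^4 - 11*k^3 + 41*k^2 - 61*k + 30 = (k - 5)*(k - 3)*(k - 2)*(k - 1)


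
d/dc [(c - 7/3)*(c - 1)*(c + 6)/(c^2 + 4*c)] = (c^4 + 8*c^3 + 85*c^2/3 - 28*c - 56)/(c^2*(c^2 + 8*c + 16))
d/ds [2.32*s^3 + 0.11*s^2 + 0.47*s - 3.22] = 6.96*s^2 + 0.22*s + 0.47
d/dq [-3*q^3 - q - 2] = -9*q^2 - 1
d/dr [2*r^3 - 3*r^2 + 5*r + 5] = 6*r^2 - 6*r + 5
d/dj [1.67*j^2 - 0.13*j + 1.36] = 3.34*j - 0.13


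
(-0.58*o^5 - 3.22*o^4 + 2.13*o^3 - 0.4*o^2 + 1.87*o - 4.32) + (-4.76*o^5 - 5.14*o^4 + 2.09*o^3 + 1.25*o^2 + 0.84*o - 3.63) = -5.34*o^5 - 8.36*o^4 + 4.22*o^3 + 0.85*o^2 + 2.71*o - 7.95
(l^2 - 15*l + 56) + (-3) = l^2 - 15*l + 53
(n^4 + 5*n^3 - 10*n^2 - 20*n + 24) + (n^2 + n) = n^4 + 5*n^3 - 9*n^2 - 19*n + 24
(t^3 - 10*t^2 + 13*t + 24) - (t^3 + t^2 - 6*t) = -11*t^2 + 19*t + 24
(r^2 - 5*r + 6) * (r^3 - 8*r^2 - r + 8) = r^5 - 13*r^4 + 45*r^3 - 35*r^2 - 46*r + 48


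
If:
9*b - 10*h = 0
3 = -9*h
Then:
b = -10/27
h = -1/3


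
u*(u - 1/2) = u^2 - u/2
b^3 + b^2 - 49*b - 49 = (b - 7)*(b + 1)*(b + 7)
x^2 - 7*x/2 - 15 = (x - 6)*(x + 5/2)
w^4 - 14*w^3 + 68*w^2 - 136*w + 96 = (w - 6)*(w - 4)*(w - 2)^2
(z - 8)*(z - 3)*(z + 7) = z^3 - 4*z^2 - 53*z + 168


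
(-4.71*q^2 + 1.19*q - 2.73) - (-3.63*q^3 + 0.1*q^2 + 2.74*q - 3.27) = 3.63*q^3 - 4.81*q^2 - 1.55*q + 0.54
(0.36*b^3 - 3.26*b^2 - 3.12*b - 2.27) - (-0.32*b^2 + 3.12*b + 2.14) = 0.36*b^3 - 2.94*b^2 - 6.24*b - 4.41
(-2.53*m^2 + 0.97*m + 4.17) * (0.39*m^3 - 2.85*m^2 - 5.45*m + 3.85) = -0.9867*m^5 + 7.5888*m^4 + 12.6503*m^3 - 26.9115*m^2 - 18.992*m + 16.0545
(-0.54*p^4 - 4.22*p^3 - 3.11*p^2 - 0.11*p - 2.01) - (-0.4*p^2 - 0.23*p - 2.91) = -0.54*p^4 - 4.22*p^3 - 2.71*p^2 + 0.12*p + 0.9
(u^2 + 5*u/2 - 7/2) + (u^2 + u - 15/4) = 2*u^2 + 7*u/2 - 29/4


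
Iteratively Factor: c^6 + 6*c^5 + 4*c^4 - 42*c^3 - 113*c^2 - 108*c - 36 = (c + 3)*(c^5 + 3*c^4 - 5*c^3 - 27*c^2 - 32*c - 12) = (c + 1)*(c + 3)*(c^4 + 2*c^3 - 7*c^2 - 20*c - 12) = (c + 1)*(c + 2)*(c + 3)*(c^3 - 7*c - 6) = (c + 1)*(c + 2)^2*(c + 3)*(c^2 - 2*c - 3) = (c + 1)^2*(c + 2)^2*(c + 3)*(c - 3)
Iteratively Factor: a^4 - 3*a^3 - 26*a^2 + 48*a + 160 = (a - 5)*(a^3 + 2*a^2 - 16*a - 32) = (a - 5)*(a + 4)*(a^2 - 2*a - 8) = (a - 5)*(a - 4)*(a + 4)*(a + 2)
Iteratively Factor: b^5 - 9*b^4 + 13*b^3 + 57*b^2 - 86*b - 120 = (b - 5)*(b^4 - 4*b^3 - 7*b^2 + 22*b + 24) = (b - 5)*(b + 1)*(b^3 - 5*b^2 - 2*b + 24) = (b - 5)*(b - 4)*(b + 1)*(b^2 - b - 6) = (b - 5)*(b - 4)*(b - 3)*(b + 1)*(b + 2)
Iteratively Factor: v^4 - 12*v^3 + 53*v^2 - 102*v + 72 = (v - 3)*(v^3 - 9*v^2 + 26*v - 24) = (v - 3)^2*(v^2 - 6*v + 8) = (v - 3)^2*(v - 2)*(v - 4)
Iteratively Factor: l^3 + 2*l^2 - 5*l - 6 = (l + 3)*(l^2 - l - 2) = (l + 1)*(l + 3)*(l - 2)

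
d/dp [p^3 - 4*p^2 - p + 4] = 3*p^2 - 8*p - 1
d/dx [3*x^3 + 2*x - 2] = 9*x^2 + 2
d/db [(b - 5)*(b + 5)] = 2*b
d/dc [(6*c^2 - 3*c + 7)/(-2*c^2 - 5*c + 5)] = 4*(-9*c^2 + 22*c + 5)/(4*c^4 + 20*c^3 + 5*c^2 - 50*c + 25)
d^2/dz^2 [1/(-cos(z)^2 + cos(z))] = ((1 - cos(2*z))^2 + 15*cos(z)/4 + 3*cos(2*z)/2 - 3*cos(3*z)/4 - 9/2)/((cos(z) - 1)^3*cos(z)^3)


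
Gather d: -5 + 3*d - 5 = 3*d - 10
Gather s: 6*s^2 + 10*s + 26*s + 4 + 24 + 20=6*s^2 + 36*s + 48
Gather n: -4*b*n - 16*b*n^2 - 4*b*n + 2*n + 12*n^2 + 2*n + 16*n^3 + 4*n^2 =16*n^3 + n^2*(16 - 16*b) + n*(4 - 8*b)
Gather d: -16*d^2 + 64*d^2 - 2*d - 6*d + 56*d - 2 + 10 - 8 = 48*d^2 + 48*d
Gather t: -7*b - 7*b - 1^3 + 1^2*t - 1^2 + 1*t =-14*b + 2*t - 2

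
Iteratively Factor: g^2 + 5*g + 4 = (g + 4)*(g + 1)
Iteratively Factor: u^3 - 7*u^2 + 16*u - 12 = (u - 2)*(u^2 - 5*u + 6) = (u - 2)^2*(u - 3)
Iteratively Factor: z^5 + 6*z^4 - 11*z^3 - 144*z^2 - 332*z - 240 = (z - 5)*(z^4 + 11*z^3 + 44*z^2 + 76*z + 48) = (z - 5)*(z + 2)*(z^3 + 9*z^2 + 26*z + 24) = (z - 5)*(z + 2)*(z + 4)*(z^2 + 5*z + 6) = (z - 5)*(z + 2)*(z + 3)*(z + 4)*(z + 2)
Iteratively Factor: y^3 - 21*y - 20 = (y + 1)*(y^2 - y - 20) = (y - 5)*(y + 1)*(y + 4)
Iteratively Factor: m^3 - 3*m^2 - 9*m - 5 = (m + 1)*(m^2 - 4*m - 5) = (m + 1)^2*(m - 5)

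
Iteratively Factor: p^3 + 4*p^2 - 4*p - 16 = (p - 2)*(p^2 + 6*p + 8) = (p - 2)*(p + 4)*(p + 2)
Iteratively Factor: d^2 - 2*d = (d)*(d - 2)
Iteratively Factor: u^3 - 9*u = (u - 3)*(u^2 + 3*u) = u*(u - 3)*(u + 3)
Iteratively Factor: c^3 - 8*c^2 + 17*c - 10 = (c - 2)*(c^2 - 6*c + 5) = (c - 2)*(c - 1)*(c - 5)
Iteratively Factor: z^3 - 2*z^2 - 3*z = (z + 1)*(z^2 - 3*z) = (z - 3)*(z + 1)*(z)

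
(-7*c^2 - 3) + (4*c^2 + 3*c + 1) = -3*c^2 + 3*c - 2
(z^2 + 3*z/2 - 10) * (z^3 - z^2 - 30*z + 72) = z^5 + z^4/2 - 83*z^3/2 + 37*z^2 + 408*z - 720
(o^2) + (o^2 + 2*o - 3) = 2*o^2 + 2*o - 3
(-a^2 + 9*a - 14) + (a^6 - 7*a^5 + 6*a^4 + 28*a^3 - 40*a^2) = a^6 - 7*a^5 + 6*a^4 + 28*a^3 - 41*a^2 + 9*a - 14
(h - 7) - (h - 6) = -1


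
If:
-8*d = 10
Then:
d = -5/4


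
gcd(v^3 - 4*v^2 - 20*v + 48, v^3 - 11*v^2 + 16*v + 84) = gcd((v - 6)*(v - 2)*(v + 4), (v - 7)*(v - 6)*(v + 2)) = v - 6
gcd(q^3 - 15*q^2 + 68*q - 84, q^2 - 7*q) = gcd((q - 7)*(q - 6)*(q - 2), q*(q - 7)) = q - 7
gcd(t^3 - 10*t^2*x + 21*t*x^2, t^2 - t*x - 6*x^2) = -t + 3*x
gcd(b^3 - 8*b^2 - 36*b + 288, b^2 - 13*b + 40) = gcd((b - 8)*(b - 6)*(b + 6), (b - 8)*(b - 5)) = b - 8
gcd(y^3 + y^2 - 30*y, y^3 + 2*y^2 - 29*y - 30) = y^2 + y - 30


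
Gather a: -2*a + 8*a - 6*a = 0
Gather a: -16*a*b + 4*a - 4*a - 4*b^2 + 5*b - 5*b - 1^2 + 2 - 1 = -16*a*b - 4*b^2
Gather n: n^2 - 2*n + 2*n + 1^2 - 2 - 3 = n^2 - 4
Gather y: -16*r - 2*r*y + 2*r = -2*r*y - 14*r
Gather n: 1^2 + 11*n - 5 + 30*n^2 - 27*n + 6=30*n^2 - 16*n + 2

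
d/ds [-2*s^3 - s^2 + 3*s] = -6*s^2 - 2*s + 3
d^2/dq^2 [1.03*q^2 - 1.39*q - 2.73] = 2.06000000000000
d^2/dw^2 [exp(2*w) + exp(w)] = (4*exp(w) + 1)*exp(w)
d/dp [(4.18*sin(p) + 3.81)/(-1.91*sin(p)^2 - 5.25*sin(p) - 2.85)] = (7.9838*sin(p)^2 + 14.5542*sin(p) + 8.0895)*cos(p)/(3.6481*sin(p)^4 + 20.055*sin(p)^3 + 38.4495*sin(p)^2 + 29.925*sin(p) + 8.1225)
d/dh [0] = 0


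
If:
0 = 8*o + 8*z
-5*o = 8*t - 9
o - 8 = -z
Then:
No Solution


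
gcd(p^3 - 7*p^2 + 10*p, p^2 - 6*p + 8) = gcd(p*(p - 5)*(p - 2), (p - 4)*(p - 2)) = p - 2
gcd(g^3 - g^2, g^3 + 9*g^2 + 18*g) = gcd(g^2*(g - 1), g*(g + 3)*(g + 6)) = g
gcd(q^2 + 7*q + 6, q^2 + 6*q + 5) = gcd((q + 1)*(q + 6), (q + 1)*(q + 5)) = q + 1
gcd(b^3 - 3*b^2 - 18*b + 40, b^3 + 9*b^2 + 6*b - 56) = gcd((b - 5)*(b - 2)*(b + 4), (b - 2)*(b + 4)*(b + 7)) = b^2 + 2*b - 8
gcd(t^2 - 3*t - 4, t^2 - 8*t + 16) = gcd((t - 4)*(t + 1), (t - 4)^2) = t - 4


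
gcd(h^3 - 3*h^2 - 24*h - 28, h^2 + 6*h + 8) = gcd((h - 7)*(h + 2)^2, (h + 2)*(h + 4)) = h + 2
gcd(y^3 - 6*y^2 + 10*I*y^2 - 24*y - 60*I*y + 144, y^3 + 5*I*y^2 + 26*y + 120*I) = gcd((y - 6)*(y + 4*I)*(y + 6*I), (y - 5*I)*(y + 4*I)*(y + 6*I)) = y^2 + 10*I*y - 24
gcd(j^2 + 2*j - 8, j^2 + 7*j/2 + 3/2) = 1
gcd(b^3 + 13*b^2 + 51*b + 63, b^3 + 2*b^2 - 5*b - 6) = b + 3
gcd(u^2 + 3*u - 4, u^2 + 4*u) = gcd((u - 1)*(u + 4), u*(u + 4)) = u + 4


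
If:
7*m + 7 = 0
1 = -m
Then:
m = -1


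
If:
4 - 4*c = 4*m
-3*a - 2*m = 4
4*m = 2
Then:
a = -5/3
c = 1/2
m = 1/2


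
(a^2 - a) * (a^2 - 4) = a^4 - a^3 - 4*a^2 + 4*a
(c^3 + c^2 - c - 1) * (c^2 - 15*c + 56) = c^5 - 14*c^4 + 40*c^3 + 70*c^2 - 41*c - 56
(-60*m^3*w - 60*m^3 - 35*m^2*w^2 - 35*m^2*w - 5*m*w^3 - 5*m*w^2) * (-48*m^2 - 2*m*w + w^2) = 2880*m^5*w + 2880*m^5 + 1800*m^4*w^2 + 1800*m^4*w + 250*m^3*w^3 + 250*m^3*w^2 - 25*m^2*w^4 - 25*m^2*w^3 - 5*m*w^5 - 5*m*w^4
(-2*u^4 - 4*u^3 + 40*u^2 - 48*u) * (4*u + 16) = -8*u^5 - 48*u^4 + 96*u^3 + 448*u^2 - 768*u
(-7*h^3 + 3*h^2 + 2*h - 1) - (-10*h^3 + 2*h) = 3*h^3 + 3*h^2 - 1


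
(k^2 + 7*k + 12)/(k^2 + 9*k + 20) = (k + 3)/(k + 5)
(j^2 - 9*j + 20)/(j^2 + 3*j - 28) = (j - 5)/(j + 7)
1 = 1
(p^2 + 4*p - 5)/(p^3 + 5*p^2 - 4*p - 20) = (p - 1)/(p^2 - 4)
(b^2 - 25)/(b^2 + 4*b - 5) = (b - 5)/(b - 1)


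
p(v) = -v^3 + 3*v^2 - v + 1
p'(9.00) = -190.00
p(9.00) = -494.00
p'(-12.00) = -505.00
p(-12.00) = 2173.00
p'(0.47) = 1.16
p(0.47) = 1.09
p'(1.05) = 1.99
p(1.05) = 2.10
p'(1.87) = -0.27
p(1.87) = 3.08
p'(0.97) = 2.00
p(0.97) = 1.94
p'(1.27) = 1.78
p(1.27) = 2.52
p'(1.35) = 1.63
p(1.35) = 2.66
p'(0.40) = 0.92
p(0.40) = 1.02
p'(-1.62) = -18.59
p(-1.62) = 14.74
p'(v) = -3*v^2 + 6*v - 1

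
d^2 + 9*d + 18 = (d + 3)*(d + 6)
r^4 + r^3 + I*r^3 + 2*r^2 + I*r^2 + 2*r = r*(r + 1)*(r - I)*(r + 2*I)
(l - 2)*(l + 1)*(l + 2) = l^3 + l^2 - 4*l - 4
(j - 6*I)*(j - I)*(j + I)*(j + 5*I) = j^4 - I*j^3 + 31*j^2 - I*j + 30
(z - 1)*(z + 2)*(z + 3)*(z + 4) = z^4 + 8*z^3 + 17*z^2 - 2*z - 24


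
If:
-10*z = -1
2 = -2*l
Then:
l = -1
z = 1/10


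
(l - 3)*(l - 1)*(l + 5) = l^3 + l^2 - 17*l + 15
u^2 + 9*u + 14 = (u + 2)*(u + 7)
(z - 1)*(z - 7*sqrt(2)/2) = z^2 - 7*sqrt(2)*z/2 - z + 7*sqrt(2)/2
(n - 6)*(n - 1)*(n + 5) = n^3 - 2*n^2 - 29*n + 30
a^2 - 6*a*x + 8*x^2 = (a - 4*x)*(a - 2*x)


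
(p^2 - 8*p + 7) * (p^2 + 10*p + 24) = p^4 + 2*p^3 - 49*p^2 - 122*p + 168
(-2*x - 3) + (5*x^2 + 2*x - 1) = 5*x^2 - 4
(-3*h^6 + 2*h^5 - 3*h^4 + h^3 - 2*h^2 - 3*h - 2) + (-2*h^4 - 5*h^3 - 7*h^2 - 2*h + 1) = -3*h^6 + 2*h^5 - 5*h^4 - 4*h^3 - 9*h^2 - 5*h - 1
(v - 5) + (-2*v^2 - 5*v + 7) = -2*v^2 - 4*v + 2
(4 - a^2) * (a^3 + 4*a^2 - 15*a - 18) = -a^5 - 4*a^4 + 19*a^3 + 34*a^2 - 60*a - 72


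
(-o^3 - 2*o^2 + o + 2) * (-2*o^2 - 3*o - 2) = 2*o^5 + 7*o^4 + 6*o^3 - 3*o^2 - 8*o - 4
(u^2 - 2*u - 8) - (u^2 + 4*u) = -6*u - 8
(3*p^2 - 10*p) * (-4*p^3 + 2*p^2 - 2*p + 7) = -12*p^5 + 46*p^4 - 26*p^3 + 41*p^2 - 70*p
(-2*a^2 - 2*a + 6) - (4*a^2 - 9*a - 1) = -6*a^2 + 7*a + 7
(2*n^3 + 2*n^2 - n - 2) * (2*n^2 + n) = 4*n^5 + 6*n^4 - 5*n^2 - 2*n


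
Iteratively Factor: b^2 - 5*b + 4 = (b - 4)*(b - 1)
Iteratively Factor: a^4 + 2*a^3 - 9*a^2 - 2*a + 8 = (a - 2)*(a^3 + 4*a^2 - a - 4) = (a - 2)*(a + 4)*(a^2 - 1) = (a - 2)*(a - 1)*(a + 4)*(a + 1)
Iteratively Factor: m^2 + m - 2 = (m - 1)*(m + 2)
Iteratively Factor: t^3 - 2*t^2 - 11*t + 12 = (t + 3)*(t^2 - 5*t + 4) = (t - 1)*(t + 3)*(t - 4)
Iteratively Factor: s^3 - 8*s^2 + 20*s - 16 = (s - 2)*(s^2 - 6*s + 8) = (s - 2)^2*(s - 4)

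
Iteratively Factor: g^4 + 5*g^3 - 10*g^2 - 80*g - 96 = (g + 2)*(g^3 + 3*g^2 - 16*g - 48) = (g + 2)*(g + 4)*(g^2 - g - 12) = (g + 2)*(g + 3)*(g + 4)*(g - 4)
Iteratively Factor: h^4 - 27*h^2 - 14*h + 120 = (h + 4)*(h^3 - 4*h^2 - 11*h + 30) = (h - 2)*(h + 4)*(h^2 - 2*h - 15) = (h - 5)*(h - 2)*(h + 4)*(h + 3)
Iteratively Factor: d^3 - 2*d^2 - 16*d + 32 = (d - 2)*(d^2 - 16) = (d - 4)*(d - 2)*(d + 4)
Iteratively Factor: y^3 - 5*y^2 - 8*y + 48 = (y - 4)*(y^2 - y - 12) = (y - 4)^2*(y + 3)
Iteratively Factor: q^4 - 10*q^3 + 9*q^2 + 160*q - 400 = (q - 4)*(q^3 - 6*q^2 - 15*q + 100) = (q - 5)*(q - 4)*(q^2 - q - 20) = (q - 5)*(q - 4)*(q + 4)*(q - 5)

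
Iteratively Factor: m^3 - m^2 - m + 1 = (m + 1)*(m^2 - 2*m + 1) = (m - 1)*(m + 1)*(m - 1)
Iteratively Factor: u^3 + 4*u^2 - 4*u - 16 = (u - 2)*(u^2 + 6*u + 8) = (u - 2)*(u + 4)*(u + 2)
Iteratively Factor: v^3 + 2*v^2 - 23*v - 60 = (v + 4)*(v^2 - 2*v - 15) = (v - 5)*(v + 4)*(v + 3)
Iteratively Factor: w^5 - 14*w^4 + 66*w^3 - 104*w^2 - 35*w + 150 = (w - 2)*(w^4 - 12*w^3 + 42*w^2 - 20*w - 75) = (w - 2)*(w + 1)*(w^3 - 13*w^2 + 55*w - 75) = (w - 3)*(w - 2)*(w + 1)*(w^2 - 10*w + 25) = (w - 5)*(w - 3)*(w - 2)*(w + 1)*(w - 5)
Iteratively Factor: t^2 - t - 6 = (t + 2)*(t - 3)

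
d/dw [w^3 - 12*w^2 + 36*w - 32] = 3*w^2 - 24*w + 36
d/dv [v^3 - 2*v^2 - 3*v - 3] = 3*v^2 - 4*v - 3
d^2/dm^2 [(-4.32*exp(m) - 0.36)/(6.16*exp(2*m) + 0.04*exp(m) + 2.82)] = (-163.924992*exp(4*m) - 53.577216*exp(3*m) + 449.995392*exp(2*m) + 25.501248*exp(m) - 34.31376)*exp(m)/(233.744896*exp(6*m) + 4.553472*exp(5*m) + 321.049344*exp(4*m) + 4.169152*exp(3*m) + 146.973888*exp(2*m) + 0.954288*exp(m) + 22.425768)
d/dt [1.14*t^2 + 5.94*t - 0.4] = 2.28*t + 5.94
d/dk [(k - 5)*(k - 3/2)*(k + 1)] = 3*k^2 - 11*k + 1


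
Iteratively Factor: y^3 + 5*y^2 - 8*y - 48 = (y + 4)*(y^2 + y - 12) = (y - 3)*(y + 4)*(y + 4)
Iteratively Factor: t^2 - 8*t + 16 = (t - 4)*(t - 4)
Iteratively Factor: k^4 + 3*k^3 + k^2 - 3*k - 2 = (k + 1)*(k^3 + 2*k^2 - k - 2) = (k + 1)*(k + 2)*(k^2 - 1) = (k - 1)*(k + 1)*(k + 2)*(k + 1)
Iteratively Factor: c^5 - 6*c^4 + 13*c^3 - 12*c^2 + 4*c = (c - 1)*(c^4 - 5*c^3 + 8*c^2 - 4*c) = (c - 2)*(c - 1)*(c^3 - 3*c^2 + 2*c) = (c - 2)^2*(c - 1)*(c^2 - c) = c*(c - 2)^2*(c - 1)*(c - 1)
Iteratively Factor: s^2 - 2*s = (s)*(s - 2)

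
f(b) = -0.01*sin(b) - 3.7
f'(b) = -0.01*cos(b)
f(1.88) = -3.71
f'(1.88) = 0.00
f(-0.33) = -3.70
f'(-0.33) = -0.01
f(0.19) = -3.70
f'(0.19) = -0.01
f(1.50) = -3.71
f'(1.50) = -0.00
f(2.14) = -3.71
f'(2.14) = 0.01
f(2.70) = -3.70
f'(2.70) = 0.01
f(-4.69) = -3.71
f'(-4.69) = 0.00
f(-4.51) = -3.71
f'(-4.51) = 0.00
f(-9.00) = -3.70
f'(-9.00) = 0.01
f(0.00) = -3.70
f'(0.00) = -0.01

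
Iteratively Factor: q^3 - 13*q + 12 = (q + 4)*(q^2 - 4*q + 3) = (q - 3)*(q + 4)*(q - 1)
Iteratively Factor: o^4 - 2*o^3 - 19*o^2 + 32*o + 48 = (o + 4)*(o^3 - 6*o^2 + 5*o + 12) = (o - 3)*(o + 4)*(o^2 - 3*o - 4) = (o - 4)*(o - 3)*(o + 4)*(o + 1)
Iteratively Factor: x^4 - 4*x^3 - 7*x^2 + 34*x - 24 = (x + 3)*(x^3 - 7*x^2 + 14*x - 8) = (x - 4)*(x + 3)*(x^2 - 3*x + 2) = (x - 4)*(x - 1)*(x + 3)*(x - 2)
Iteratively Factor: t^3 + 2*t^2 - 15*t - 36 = (t - 4)*(t^2 + 6*t + 9) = (t - 4)*(t + 3)*(t + 3)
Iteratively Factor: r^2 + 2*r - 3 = (r + 3)*(r - 1)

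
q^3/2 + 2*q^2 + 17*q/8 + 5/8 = (q/2 + 1/2)*(q + 1/2)*(q + 5/2)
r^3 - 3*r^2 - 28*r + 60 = (r - 6)*(r - 2)*(r + 5)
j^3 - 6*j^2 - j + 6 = (j - 6)*(j - 1)*(j + 1)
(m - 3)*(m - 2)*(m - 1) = m^3 - 6*m^2 + 11*m - 6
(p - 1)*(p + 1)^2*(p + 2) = p^4 + 3*p^3 + p^2 - 3*p - 2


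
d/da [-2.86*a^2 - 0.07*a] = -5.72*a - 0.07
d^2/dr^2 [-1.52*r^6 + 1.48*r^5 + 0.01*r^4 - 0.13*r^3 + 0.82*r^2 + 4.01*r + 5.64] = -45.6*r^4 + 29.6*r^3 + 0.12*r^2 - 0.78*r + 1.64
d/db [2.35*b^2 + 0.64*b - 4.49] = 4.7*b + 0.64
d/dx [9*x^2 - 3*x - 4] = 18*x - 3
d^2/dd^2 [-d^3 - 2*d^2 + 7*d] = -6*d - 4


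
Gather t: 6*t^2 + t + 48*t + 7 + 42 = 6*t^2 + 49*t + 49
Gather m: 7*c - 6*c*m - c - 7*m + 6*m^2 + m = 6*c + 6*m^2 + m*(-6*c - 6)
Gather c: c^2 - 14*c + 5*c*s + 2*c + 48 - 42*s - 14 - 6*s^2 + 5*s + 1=c^2 + c*(5*s - 12) - 6*s^2 - 37*s + 35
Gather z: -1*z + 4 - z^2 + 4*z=-z^2 + 3*z + 4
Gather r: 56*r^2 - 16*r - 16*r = 56*r^2 - 32*r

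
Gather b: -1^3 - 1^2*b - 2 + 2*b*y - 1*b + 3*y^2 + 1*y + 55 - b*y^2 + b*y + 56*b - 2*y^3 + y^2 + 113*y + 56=b*(-y^2 + 3*y + 54) - 2*y^3 + 4*y^2 + 114*y + 108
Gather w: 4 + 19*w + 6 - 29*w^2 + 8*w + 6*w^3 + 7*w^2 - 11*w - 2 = 6*w^3 - 22*w^2 + 16*w + 8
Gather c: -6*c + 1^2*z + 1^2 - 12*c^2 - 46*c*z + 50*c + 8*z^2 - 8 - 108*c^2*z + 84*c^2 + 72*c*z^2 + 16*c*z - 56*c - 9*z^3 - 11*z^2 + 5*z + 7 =c^2*(72 - 108*z) + c*(72*z^2 - 30*z - 12) - 9*z^3 - 3*z^2 + 6*z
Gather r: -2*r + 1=1 - 2*r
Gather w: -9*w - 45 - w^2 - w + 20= -w^2 - 10*w - 25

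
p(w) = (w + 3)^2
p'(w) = 2*w + 6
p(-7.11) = 16.89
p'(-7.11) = -8.22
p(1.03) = 16.24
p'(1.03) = 8.06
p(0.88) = 15.05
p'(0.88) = 7.76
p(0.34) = 11.16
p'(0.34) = 6.68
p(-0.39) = 6.81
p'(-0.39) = 5.22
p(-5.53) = 6.40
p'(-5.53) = -5.06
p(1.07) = 16.56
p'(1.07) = 8.14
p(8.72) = 137.36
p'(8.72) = 23.44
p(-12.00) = 81.00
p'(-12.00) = -18.00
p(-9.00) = 36.00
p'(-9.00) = -12.00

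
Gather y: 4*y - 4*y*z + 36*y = y*(40 - 4*z)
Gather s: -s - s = -2*s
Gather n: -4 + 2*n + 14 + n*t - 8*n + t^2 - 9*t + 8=n*(t - 6) + t^2 - 9*t + 18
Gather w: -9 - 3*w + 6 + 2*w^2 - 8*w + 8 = 2*w^2 - 11*w + 5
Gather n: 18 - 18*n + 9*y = -18*n + 9*y + 18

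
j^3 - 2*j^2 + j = j*(j - 1)^2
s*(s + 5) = s^2 + 5*s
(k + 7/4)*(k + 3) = k^2 + 19*k/4 + 21/4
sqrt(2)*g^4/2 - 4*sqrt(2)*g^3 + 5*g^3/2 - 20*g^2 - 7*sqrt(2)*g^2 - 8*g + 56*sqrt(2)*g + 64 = (g - 8)*(g - 2*sqrt(2))*(g + 4*sqrt(2))*(sqrt(2)*g/2 + 1/2)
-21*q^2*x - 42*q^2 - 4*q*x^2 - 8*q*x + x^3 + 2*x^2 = (-7*q + x)*(3*q + x)*(x + 2)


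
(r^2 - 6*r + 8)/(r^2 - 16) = (r - 2)/(r + 4)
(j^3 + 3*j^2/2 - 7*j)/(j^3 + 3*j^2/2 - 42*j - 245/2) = j*(j - 2)/(j^2 - 2*j - 35)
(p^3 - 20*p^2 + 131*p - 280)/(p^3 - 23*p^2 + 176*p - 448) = (p - 5)/(p - 8)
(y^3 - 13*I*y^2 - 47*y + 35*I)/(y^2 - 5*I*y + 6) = (y^3 - 13*I*y^2 - 47*y + 35*I)/(y^2 - 5*I*y + 6)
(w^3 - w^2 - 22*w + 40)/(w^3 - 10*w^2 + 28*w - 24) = (w^2 + w - 20)/(w^2 - 8*w + 12)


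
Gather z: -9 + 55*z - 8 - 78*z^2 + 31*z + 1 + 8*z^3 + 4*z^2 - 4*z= 8*z^3 - 74*z^2 + 82*z - 16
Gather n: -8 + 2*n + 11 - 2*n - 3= 0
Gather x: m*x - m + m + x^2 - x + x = m*x + x^2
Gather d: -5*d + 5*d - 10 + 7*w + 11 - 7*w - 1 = 0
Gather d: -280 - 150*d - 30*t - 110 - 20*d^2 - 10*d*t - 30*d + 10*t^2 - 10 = -20*d^2 + d*(-10*t - 180) + 10*t^2 - 30*t - 400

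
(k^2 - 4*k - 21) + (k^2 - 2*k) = 2*k^2 - 6*k - 21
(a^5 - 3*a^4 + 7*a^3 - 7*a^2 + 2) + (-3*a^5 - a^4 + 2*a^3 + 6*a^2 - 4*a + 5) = -2*a^5 - 4*a^4 + 9*a^3 - a^2 - 4*a + 7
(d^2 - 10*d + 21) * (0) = 0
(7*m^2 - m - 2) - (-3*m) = 7*m^2 + 2*m - 2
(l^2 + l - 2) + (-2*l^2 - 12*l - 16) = -l^2 - 11*l - 18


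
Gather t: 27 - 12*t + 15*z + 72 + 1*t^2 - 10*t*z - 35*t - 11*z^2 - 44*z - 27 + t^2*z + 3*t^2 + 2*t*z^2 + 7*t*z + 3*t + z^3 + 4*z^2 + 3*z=t^2*(z + 4) + t*(2*z^2 - 3*z - 44) + z^3 - 7*z^2 - 26*z + 72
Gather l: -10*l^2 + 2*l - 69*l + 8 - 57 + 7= -10*l^2 - 67*l - 42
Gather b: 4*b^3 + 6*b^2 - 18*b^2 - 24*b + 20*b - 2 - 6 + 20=4*b^3 - 12*b^2 - 4*b + 12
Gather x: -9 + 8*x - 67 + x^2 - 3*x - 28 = x^2 + 5*x - 104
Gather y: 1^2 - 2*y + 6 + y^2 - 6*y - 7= y^2 - 8*y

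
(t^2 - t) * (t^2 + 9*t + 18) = t^4 + 8*t^3 + 9*t^2 - 18*t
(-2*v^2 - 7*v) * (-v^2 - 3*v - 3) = 2*v^4 + 13*v^3 + 27*v^2 + 21*v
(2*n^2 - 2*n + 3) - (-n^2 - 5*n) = 3*n^2 + 3*n + 3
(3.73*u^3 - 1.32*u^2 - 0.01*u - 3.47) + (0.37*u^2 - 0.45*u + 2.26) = 3.73*u^3 - 0.95*u^2 - 0.46*u - 1.21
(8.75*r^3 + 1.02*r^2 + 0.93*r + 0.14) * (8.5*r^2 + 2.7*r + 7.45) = 74.375*r^5 + 32.295*r^4 + 75.8465*r^3 + 11.3*r^2 + 7.3065*r + 1.043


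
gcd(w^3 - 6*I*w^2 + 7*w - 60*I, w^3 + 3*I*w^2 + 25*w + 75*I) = w^2 - 2*I*w + 15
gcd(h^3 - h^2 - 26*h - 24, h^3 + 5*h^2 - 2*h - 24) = h + 4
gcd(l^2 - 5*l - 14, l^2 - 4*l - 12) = l + 2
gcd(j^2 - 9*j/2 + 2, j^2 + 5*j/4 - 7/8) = j - 1/2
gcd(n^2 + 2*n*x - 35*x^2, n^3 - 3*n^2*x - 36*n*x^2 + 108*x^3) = 1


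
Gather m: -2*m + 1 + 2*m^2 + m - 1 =2*m^2 - m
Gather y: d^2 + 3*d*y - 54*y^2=d^2 + 3*d*y - 54*y^2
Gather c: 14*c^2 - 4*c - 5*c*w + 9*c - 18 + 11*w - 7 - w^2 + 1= 14*c^2 + c*(5 - 5*w) - w^2 + 11*w - 24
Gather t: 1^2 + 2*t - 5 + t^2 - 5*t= t^2 - 3*t - 4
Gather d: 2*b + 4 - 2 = 2*b + 2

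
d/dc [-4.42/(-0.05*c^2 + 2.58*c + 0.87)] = (11.4036 - 0.442*c)/(-0.05*c^2 + 2.58*c + 0.87)^2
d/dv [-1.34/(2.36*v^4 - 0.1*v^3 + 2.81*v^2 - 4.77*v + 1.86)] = (12.6496*v^3 - 0.402*v^2 + 7.5308*v - 6.3918)/(2.36*v^4 - 0.1*v^3 + 2.81*v^2 - 4.77*v + 1.86)^2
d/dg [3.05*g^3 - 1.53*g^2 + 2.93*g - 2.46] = 9.15*g^2 - 3.06*g + 2.93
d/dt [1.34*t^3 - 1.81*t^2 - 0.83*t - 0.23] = 4.02*t^2 - 3.62*t - 0.83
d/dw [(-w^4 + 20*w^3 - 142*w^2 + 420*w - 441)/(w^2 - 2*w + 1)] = 2*(-w^4 + 12*w^3 - 30*w^2 - 68*w + 231)/(w^3 - 3*w^2 + 3*w - 1)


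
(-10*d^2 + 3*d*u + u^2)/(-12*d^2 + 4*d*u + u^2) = (5*d + u)/(6*d + u)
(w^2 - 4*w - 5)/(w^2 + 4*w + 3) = (w - 5)/(w + 3)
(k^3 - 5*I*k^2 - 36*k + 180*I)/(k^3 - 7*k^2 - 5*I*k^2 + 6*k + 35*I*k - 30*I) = (k + 6)/(k - 1)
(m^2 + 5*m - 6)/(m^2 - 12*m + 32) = (m^2 + 5*m - 6)/(m^2 - 12*m + 32)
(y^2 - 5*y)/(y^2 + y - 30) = y/(y + 6)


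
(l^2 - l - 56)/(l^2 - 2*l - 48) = (l + 7)/(l + 6)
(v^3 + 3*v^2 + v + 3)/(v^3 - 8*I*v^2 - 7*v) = (v^2 + v*(3 + I) + 3*I)/(v*(v - 7*I))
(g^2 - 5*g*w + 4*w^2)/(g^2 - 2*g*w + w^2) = (-g + 4*w)/(-g + w)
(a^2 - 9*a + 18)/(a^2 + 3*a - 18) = (a - 6)/(a + 6)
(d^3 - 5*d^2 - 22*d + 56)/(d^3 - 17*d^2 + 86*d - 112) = (d + 4)/(d - 8)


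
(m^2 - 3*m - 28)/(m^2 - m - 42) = (m + 4)/(m + 6)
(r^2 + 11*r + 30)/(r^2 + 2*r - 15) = (r + 6)/(r - 3)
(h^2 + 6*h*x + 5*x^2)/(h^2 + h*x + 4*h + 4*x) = (h + 5*x)/(h + 4)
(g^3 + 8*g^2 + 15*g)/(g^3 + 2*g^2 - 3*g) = (g + 5)/(g - 1)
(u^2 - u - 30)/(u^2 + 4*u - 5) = (u - 6)/(u - 1)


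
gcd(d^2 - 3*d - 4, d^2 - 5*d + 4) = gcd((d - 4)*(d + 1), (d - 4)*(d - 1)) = d - 4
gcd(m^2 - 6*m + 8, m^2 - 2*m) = m - 2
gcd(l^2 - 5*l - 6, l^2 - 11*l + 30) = l - 6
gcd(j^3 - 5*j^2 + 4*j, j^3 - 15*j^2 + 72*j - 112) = j - 4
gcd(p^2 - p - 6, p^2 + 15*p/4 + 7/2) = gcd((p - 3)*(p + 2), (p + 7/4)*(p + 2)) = p + 2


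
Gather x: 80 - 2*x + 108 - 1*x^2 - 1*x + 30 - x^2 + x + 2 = -2*x^2 - 2*x + 220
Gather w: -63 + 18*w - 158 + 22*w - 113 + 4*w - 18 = 44*w - 352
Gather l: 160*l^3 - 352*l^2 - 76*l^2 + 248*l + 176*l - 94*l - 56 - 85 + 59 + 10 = 160*l^3 - 428*l^2 + 330*l - 72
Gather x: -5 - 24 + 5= -24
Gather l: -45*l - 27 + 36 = 9 - 45*l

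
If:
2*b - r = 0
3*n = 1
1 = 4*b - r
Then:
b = 1/2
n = 1/3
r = 1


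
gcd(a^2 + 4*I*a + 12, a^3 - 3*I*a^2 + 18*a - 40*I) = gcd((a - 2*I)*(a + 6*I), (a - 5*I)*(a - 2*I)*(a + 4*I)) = a - 2*I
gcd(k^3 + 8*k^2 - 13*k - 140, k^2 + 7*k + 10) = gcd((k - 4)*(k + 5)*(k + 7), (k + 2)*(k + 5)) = k + 5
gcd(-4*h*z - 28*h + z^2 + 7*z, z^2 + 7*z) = z + 7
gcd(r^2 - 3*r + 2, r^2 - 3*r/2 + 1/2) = r - 1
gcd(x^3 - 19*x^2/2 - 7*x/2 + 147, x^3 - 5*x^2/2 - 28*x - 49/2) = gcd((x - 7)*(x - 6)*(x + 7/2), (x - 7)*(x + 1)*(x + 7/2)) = x^2 - 7*x/2 - 49/2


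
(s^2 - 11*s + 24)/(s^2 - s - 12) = (-s^2 + 11*s - 24)/(-s^2 + s + 12)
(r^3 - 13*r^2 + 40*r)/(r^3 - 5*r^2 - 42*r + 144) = r*(r - 5)/(r^2 + 3*r - 18)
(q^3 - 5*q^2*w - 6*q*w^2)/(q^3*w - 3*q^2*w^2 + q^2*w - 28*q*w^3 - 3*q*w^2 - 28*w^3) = q*(-q^2 + 5*q*w + 6*w^2)/(w*(-q^3 + 3*q^2*w - q^2 + 28*q*w^2 + 3*q*w + 28*w^2))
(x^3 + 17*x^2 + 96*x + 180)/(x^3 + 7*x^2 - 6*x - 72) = (x^2 + 11*x + 30)/(x^2 + x - 12)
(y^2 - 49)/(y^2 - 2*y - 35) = (y + 7)/(y + 5)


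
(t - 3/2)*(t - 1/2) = t^2 - 2*t + 3/4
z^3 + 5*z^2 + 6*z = z*(z + 2)*(z + 3)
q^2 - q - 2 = (q - 2)*(q + 1)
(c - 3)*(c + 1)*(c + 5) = c^3 + 3*c^2 - 13*c - 15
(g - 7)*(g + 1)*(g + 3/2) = g^3 - 9*g^2/2 - 16*g - 21/2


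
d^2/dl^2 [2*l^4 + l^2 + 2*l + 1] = 24*l^2 + 2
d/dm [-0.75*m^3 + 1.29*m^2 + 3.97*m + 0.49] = -2.25*m^2 + 2.58*m + 3.97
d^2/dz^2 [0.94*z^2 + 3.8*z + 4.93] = 1.88000000000000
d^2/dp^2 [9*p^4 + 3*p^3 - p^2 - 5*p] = 108*p^2 + 18*p - 2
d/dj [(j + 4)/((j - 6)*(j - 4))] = (-j^2 - 8*j + 64)/(j^4 - 20*j^3 + 148*j^2 - 480*j + 576)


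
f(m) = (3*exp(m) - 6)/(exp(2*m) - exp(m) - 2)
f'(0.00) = -0.75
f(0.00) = 1.50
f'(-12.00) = 0.00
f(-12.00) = 3.00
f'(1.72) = -0.39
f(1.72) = 0.46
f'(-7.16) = -0.00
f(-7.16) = 3.00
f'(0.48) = -0.71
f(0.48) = 1.15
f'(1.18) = -0.54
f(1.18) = 0.71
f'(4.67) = -0.03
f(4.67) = 0.03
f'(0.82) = -0.64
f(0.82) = 0.92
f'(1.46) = -0.46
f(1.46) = 0.57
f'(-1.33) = -0.50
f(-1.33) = 2.37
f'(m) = (3*exp(m) - 6)*(-2*exp(2*m) + exp(m))/(exp(2*m) - exp(m) - 2)^2 + 3*exp(m)/(exp(2*m) - exp(m) - 2) = -3*exp(m)/(exp(2*m) + 2*exp(m) + 1)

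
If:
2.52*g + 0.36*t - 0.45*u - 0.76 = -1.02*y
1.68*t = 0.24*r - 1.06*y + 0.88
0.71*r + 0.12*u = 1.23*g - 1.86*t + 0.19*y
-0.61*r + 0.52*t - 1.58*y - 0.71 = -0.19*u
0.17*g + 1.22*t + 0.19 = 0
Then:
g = -11.32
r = -12.05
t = 1.42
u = -73.35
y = -4.15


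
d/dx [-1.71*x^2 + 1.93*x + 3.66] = 1.93 - 3.42*x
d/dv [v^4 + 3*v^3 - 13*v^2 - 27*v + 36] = 4*v^3 + 9*v^2 - 26*v - 27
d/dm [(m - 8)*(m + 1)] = 2*m - 7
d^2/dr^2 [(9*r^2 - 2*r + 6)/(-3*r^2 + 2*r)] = 12*(-6*r^3 - 27*r^2 + 18*r - 4)/(r^3*(27*r^3 - 54*r^2 + 36*r - 8))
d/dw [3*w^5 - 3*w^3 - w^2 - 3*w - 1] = 15*w^4 - 9*w^2 - 2*w - 3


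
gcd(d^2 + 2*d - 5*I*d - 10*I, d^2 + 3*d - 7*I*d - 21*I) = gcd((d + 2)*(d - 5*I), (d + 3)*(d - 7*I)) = 1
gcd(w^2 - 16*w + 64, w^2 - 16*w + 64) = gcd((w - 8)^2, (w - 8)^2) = w^2 - 16*w + 64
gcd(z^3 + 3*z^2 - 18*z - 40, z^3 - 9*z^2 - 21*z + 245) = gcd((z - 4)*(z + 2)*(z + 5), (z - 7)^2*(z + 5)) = z + 5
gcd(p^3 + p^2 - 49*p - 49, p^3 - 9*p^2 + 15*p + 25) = p + 1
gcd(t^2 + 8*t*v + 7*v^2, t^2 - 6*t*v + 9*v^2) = 1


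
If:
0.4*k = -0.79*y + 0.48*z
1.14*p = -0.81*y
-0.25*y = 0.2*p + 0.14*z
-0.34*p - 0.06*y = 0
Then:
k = 0.00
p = 0.00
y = 0.00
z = 0.00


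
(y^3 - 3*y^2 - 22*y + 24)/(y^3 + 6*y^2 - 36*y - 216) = (y^2 + 3*y - 4)/(y^2 + 12*y + 36)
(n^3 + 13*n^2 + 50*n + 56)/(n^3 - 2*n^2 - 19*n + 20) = (n^2 + 9*n + 14)/(n^2 - 6*n + 5)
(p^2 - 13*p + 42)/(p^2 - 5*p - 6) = (p - 7)/(p + 1)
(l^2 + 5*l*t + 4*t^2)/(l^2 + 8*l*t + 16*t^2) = (l + t)/(l + 4*t)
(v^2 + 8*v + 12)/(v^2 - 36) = (v + 2)/(v - 6)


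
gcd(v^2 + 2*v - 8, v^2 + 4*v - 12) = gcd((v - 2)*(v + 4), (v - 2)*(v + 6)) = v - 2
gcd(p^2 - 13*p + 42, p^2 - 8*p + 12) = p - 6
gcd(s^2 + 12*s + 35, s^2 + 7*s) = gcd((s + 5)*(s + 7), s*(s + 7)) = s + 7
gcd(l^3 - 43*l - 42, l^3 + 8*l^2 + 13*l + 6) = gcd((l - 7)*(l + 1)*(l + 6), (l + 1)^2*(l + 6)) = l^2 + 7*l + 6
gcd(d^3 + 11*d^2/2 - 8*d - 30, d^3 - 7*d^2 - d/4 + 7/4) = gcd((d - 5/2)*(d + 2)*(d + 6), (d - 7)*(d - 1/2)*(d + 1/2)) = 1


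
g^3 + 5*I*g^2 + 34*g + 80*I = (g - 5*I)*(g + 2*I)*(g + 8*I)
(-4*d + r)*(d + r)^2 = -4*d^3 - 7*d^2*r - 2*d*r^2 + r^3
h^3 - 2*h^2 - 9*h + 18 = (h - 3)*(h - 2)*(h + 3)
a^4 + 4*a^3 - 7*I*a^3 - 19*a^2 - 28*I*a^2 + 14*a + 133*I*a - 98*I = (a - 2)*(a - 1)*(a + 7)*(a - 7*I)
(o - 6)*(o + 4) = o^2 - 2*o - 24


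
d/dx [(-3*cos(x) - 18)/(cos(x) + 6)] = 0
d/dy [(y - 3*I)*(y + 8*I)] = 2*y + 5*I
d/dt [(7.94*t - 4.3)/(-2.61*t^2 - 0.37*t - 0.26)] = (20.7234*t^2 - 22.446*t - 3.6554)/(6.8121*t^4 + 1.9314*t^3 + 1.4941*t^2 + 0.1924*t + 0.0676)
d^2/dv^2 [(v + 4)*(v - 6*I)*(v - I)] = 6*v + 8 - 14*I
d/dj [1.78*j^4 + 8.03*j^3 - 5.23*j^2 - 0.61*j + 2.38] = 7.12*j^3 + 24.09*j^2 - 10.46*j - 0.61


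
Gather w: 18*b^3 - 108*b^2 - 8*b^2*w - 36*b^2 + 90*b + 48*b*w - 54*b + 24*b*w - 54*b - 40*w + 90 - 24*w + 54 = 18*b^3 - 144*b^2 - 18*b + w*(-8*b^2 + 72*b - 64) + 144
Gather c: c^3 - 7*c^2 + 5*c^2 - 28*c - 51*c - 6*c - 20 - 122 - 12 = c^3 - 2*c^2 - 85*c - 154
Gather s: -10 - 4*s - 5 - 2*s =-6*s - 15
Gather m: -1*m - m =-2*m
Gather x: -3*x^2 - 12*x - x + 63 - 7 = -3*x^2 - 13*x + 56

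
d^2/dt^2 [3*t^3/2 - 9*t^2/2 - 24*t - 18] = 9*t - 9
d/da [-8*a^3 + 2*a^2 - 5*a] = -24*a^2 + 4*a - 5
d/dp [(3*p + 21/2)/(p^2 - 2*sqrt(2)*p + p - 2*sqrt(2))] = 3*(2*p^2 - 4*sqrt(2)*p + 2*p - (2*p + 7)*(2*p - 2*sqrt(2) + 1) - 4*sqrt(2))/(2*(p^2 - 2*sqrt(2)*p + p - 2*sqrt(2))^2)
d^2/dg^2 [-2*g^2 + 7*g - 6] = -4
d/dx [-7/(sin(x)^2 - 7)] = 28*sin(2*x)/(cos(2*x) + 13)^2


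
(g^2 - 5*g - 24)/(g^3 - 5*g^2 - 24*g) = 1/g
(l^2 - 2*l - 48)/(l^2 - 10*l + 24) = (l^2 - 2*l - 48)/(l^2 - 10*l + 24)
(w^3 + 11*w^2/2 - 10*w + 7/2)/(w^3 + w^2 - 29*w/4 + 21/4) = 2*(2*w^2 + 13*w - 7)/(4*w^2 + 8*w - 21)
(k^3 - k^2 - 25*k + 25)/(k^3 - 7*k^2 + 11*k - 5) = (k + 5)/(k - 1)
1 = 1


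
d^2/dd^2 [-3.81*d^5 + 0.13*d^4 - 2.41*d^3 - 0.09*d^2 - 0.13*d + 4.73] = -76.2*d^3 + 1.56*d^2 - 14.46*d - 0.18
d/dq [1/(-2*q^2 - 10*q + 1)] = 2*(2*q + 5)/(2*q^2 + 10*q - 1)^2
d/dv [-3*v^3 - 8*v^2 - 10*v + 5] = -9*v^2 - 16*v - 10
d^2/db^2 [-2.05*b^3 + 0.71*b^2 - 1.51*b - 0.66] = 1.42 - 12.3*b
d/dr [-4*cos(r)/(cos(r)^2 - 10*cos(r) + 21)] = 4*(sin(r)^2 + 20)*sin(r)/((cos(r) - 7)^2*(cos(r) - 3)^2)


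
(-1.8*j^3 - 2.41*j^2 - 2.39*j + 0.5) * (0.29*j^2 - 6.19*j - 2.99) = -0.522*j^5 + 10.4431*j^4 + 19.6068*j^3 + 22.145*j^2 + 4.0511*j - 1.495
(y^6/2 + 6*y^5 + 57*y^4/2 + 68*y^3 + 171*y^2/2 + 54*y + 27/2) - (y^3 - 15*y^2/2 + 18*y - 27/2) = y^6/2 + 6*y^5 + 57*y^4/2 + 67*y^3 + 93*y^2 + 36*y + 27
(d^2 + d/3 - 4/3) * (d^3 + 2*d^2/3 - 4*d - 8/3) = d^5 + d^4 - 46*d^3/9 - 44*d^2/9 + 40*d/9 + 32/9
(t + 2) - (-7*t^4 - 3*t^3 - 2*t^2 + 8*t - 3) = 7*t^4 + 3*t^3 + 2*t^2 - 7*t + 5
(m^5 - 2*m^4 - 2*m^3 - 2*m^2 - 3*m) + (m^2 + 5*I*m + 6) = m^5 - 2*m^4 - 2*m^3 - m^2 - 3*m + 5*I*m + 6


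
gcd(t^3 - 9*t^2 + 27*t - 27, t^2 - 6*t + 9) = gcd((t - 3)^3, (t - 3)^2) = t^2 - 6*t + 9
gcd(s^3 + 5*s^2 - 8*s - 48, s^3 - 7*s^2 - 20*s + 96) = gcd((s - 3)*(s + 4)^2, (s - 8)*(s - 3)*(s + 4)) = s^2 + s - 12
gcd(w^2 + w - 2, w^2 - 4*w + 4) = 1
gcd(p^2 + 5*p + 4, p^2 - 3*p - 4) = p + 1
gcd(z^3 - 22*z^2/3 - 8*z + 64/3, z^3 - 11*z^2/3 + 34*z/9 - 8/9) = z - 4/3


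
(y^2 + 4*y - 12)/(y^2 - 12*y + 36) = (y^2 + 4*y - 12)/(y^2 - 12*y + 36)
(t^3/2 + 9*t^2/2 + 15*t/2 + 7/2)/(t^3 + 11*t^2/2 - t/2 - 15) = (t^3 + 9*t^2 + 15*t + 7)/(2*t^3 + 11*t^2 - t - 30)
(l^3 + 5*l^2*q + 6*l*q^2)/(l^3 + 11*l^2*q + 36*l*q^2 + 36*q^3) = l/(l + 6*q)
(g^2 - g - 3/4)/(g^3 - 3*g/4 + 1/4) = (4*g^2 - 4*g - 3)/(4*g^3 - 3*g + 1)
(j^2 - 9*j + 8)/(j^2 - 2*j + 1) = (j - 8)/(j - 1)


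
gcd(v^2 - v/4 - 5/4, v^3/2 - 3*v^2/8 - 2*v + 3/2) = 1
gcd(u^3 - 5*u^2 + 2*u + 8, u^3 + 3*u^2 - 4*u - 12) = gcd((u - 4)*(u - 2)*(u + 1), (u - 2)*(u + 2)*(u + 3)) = u - 2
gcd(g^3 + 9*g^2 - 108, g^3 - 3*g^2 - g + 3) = g - 3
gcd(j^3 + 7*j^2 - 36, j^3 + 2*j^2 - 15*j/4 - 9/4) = j + 3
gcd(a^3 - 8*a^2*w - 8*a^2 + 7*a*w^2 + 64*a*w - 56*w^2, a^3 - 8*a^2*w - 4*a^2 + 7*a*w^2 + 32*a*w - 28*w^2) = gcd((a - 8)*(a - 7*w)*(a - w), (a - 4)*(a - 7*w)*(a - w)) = a^2 - 8*a*w + 7*w^2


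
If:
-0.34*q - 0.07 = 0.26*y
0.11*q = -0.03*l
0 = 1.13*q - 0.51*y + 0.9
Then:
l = 2.12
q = -0.58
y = 0.49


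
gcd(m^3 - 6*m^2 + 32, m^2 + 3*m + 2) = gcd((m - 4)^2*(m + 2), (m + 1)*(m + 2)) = m + 2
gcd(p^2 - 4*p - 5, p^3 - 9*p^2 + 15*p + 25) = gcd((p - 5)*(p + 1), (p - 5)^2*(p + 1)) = p^2 - 4*p - 5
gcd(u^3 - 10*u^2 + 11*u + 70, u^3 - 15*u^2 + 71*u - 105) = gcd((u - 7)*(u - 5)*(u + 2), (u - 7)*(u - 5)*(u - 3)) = u^2 - 12*u + 35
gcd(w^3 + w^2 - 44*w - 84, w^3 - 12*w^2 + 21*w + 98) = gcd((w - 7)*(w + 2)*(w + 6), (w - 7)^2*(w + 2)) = w^2 - 5*w - 14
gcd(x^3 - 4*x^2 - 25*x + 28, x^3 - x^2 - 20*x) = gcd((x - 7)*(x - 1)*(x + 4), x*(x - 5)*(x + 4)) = x + 4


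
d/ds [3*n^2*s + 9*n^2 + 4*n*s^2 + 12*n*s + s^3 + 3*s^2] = 3*n^2 + 8*n*s + 12*n + 3*s^2 + 6*s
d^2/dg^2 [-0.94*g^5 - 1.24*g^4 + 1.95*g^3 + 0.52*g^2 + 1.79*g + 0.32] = -18.8*g^3 - 14.88*g^2 + 11.7*g + 1.04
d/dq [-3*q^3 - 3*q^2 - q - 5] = -9*q^2 - 6*q - 1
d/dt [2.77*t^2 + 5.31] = 5.54*t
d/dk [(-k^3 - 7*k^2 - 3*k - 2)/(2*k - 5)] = (-4*k^3 + k^2 + 70*k + 19)/(4*k^2 - 20*k + 25)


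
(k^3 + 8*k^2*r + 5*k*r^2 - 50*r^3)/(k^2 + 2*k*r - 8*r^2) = (k^2 + 10*k*r + 25*r^2)/(k + 4*r)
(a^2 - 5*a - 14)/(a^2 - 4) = (a - 7)/(a - 2)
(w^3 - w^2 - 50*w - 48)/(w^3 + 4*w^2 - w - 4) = (w^2 - 2*w - 48)/(w^2 + 3*w - 4)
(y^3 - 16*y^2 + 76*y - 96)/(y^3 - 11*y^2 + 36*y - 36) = (y - 8)/(y - 3)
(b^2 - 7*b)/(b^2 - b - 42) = b/(b + 6)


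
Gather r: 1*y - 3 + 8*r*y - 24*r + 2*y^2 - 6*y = r*(8*y - 24) + 2*y^2 - 5*y - 3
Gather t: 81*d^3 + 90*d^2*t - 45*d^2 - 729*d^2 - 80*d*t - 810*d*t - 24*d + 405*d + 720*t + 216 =81*d^3 - 774*d^2 + 381*d + t*(90*d^2 - 890*d + 720) + 216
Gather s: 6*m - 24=6*m - 24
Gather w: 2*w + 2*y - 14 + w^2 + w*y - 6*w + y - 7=w^2 + w*(y - 4) + 3*y - 21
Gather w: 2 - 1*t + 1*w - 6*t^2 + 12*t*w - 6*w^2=-6*t^2 - t - 6*w^2 + w*(12*t + 1) + 2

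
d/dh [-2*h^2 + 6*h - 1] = 6 - 4*h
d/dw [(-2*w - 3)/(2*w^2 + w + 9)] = (-4*w^2 - 2*w + (2*w + 3)*(4*w + 1) - 18)/(2*w^2 + w + 9)^2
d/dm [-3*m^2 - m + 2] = -6*m - 1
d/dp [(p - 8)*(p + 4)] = 2*p - 4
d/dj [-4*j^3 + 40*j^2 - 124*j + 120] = -12*j^2 + 80*j - 124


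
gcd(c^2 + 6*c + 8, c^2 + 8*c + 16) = c + 4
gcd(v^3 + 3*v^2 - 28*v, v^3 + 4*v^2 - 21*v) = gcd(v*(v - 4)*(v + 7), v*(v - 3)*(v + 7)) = v^2 + 7*v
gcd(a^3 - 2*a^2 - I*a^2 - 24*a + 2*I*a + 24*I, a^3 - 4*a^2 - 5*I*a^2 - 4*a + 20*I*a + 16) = a - I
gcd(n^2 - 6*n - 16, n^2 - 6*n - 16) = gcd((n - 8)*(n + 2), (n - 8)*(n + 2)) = n^2 - 6*n - 16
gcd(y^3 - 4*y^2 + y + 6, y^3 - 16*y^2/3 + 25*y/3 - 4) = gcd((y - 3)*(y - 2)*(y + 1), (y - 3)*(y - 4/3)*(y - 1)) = y - 3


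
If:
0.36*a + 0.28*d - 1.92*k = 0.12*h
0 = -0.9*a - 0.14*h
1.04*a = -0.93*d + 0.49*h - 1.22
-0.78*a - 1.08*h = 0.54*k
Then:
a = -0.02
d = -1.24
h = 0.11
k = -0.19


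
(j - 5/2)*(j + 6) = j^2 + 7*j/2 - 15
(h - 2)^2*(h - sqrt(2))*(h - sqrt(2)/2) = h^4 - 4*h^3 - 3*sqrt(2)*h^3/2 + 5*h^2 + 6*sqrt(2)*h^2 - 6*sqrt(2)*h - 4*h + 4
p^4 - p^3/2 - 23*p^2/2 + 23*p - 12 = (p - 2)*(p - 3/2)*(p - 1)*(p + 4)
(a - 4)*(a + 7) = a^2 + 3*a - 28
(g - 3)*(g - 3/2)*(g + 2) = g^3 - 5*g^2/2 - 9*g/2 + 9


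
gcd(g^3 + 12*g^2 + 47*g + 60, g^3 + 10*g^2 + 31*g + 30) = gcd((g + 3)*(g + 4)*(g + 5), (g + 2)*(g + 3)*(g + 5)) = g^2 + 8*g + 15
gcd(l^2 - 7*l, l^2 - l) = l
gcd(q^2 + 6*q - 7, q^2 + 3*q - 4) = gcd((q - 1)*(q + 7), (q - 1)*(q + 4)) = q - 1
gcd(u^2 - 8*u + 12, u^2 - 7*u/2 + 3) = u - 2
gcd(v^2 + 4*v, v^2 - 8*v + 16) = 1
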